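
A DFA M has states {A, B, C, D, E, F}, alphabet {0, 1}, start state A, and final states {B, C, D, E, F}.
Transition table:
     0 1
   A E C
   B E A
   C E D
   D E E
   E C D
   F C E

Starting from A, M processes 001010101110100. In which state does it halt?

A --0--> E
E --0--> C
C --1--> D
D --0--> E
E --1--> D
D --0--> E
E --1--> D
D --0--> E
E --1--> D
D --1--> E
E --1--> D
D --0--> E
E --1--> D
D --0--> E
E --0--> C

C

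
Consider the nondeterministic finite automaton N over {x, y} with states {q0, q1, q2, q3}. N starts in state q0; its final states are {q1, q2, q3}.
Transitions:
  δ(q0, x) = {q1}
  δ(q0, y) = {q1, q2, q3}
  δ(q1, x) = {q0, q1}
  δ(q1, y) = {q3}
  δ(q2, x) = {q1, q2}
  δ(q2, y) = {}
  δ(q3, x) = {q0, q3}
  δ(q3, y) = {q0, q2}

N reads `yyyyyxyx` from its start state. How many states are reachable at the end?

4

Start: {q0}
read y: {q1, q2, q3}
read y: {q0, q2, q3}
read y: {q0, q1, q2, q3}
read y: {q0, q1, q2, q3}
read y: {q0, q1, q2, q3}
read x: {q0, q1, q2, q3}
read y: {q0, q1, q2, q3}
read x: {q0, q1, q2, q3}
Final reachable set {q0, q1, q2, q3} has 4 states.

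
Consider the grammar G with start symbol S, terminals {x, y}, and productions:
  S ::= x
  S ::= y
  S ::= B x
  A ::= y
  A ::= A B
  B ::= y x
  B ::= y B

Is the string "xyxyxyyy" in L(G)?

no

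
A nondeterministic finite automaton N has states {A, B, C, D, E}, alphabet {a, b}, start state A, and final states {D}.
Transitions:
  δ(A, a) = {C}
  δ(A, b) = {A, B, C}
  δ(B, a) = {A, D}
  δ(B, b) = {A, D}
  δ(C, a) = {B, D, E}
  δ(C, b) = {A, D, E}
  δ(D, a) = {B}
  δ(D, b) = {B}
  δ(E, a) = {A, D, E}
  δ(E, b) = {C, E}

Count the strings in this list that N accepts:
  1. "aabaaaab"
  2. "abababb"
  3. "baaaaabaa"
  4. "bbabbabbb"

4

"aabaaaab": accepted
"abababb": accepted
"baaaaabaa": accepted
"bbabbabbb": accepted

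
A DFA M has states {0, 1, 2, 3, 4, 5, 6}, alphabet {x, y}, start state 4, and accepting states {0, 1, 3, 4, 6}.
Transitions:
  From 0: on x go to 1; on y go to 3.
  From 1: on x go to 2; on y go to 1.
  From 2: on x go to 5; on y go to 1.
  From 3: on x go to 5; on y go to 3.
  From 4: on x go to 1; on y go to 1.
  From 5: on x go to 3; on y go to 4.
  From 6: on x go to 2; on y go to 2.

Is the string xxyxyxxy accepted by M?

accepted

4 --x--> 1
1 --x--> 2
2 --y--> 1
1 --x--> 2
2 --y--> 1
1 --x--> 2
2 --x--> 5
5 --y--> 4
End in state 4, which is an accepting state.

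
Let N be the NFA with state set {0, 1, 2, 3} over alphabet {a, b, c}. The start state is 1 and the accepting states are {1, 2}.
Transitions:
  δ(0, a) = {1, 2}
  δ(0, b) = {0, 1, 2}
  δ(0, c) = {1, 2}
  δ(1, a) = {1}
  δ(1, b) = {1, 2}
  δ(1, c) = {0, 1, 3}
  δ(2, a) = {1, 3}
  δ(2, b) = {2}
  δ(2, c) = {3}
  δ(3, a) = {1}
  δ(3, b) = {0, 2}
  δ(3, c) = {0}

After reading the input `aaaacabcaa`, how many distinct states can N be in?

Start: {1}
read a: {1}
read a: {1}
read a: {1}
read a: {1}
read c: {0, 1, 3}
read a: {1, 2}
read b: {1, 2}
read c: {0, 1, 3}
read a: {1, 2}
read a: {1, 3}
Final reachable set {1, 3} has 2 states.

2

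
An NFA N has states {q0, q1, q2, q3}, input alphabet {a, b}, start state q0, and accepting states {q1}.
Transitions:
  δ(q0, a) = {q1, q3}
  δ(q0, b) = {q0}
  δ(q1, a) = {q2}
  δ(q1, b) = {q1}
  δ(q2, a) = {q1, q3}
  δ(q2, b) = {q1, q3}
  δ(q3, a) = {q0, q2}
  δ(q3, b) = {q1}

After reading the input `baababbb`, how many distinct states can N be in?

Start: {q0}
read b: {q0}
read a: {q1, q3}
read a: {q0, q2}
read b: {q0, q1, q3}
read a: {q0, q1, q2, q3}
read b: {q0, q1, q3}
read b: {q0, q1}
read b: {q0, q1}
Final reachable set {q0, q1} has 2 states.

2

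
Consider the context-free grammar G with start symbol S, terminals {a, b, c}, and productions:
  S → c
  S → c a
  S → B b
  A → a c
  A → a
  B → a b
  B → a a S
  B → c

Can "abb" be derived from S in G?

S ⇒ Bb ⇒ abb

yes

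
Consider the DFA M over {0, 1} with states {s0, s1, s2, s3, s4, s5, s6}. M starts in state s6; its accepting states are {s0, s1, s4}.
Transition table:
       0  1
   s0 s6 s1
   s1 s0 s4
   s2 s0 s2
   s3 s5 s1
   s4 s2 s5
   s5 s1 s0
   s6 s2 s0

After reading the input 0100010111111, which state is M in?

s6 --0--> s2
s2 --1--> s2
s2 --0--> s0
s0 --0--> s6
s6 --0--> s2
s2 --1--> s2
s2 --0--> s0
s0 --1--> s1
s1 --1--> s4
s4 --1--> s5
s5 --1--> s0
s0 --1--> s1
s1 --1--> s4

s4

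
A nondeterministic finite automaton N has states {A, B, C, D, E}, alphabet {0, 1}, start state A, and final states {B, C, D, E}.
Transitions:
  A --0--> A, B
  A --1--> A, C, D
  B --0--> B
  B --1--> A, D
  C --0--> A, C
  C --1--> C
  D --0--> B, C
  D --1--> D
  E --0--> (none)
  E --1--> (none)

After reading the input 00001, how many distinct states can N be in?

Start: {A}
read 0: {A, B}
read 0: {A, B}
read 0: {A, B}
read 0: {A, B}
read 1: {A, C, D}
Final reachable set {A, C, D} has 3 states.

3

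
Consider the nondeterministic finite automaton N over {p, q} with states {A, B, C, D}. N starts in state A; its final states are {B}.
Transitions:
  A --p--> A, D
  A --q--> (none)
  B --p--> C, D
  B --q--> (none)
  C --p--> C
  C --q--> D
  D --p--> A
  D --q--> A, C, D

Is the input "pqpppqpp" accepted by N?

rejected

Start: {A}
read p: {A, D}
read q: {A, C, D}
read p: {A, C, D}
read p: {A, C, D}
read p: {A, C, D}
read q: {A, C, D}
read p: {A, C, D}
read p: {A, C, D}
Reachable ∩ accepting = {} — empty.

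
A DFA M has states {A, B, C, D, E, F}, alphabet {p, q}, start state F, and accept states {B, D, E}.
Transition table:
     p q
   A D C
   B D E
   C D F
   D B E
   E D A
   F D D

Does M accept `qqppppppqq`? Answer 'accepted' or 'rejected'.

rejected

F --q--> D
D --q--> E
E --p--> D
D --p--> B
B --p--> D
D --p--> B
B --p--> D
D --p--> B
B --q--> E
E --q--> A
End in state A, which is not an accepting state.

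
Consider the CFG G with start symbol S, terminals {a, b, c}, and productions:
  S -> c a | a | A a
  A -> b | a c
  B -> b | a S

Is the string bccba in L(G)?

no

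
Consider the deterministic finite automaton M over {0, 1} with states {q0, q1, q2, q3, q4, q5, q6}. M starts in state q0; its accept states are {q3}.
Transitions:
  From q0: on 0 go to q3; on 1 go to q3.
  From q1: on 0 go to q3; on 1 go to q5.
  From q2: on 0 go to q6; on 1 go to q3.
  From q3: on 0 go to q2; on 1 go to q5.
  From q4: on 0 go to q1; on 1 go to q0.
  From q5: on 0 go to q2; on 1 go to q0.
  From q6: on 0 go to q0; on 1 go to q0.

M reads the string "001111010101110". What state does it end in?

q0 --0--> q3
q3 --0--> q2
q2 --1--> q3
q3 --1--> q5
q5 --1--> q0
q0 --1--> q3
q3 --0--> q2
q2 --1--> q3
q3 --0--> q2
q2 --1--> q3
q3 --0--> q2
q2 --1--> q3
q3 --1--> q5
q5 --1--> q0
q0 --0--> q3

q3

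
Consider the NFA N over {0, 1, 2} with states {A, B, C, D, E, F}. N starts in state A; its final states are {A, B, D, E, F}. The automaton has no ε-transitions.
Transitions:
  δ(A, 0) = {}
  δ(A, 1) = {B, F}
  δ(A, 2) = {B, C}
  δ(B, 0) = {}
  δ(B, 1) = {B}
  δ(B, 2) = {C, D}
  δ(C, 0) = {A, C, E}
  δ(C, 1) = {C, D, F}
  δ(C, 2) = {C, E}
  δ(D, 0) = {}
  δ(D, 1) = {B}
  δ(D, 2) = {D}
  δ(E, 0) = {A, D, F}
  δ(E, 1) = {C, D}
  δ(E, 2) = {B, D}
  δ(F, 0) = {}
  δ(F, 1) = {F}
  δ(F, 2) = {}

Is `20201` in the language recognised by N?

accepted

Start: {A}
read 2: {B, C}
read 0: {A, C, E}
read 2: {B, C, D, E}
read 0: {A, C, D, E, F}
read 1: {B, C, D, F}
Reachable ∩ accepting = {B, D, F} — nonempty.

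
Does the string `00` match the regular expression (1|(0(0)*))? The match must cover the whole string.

The right alternative (0(0)*) matches 00.

yes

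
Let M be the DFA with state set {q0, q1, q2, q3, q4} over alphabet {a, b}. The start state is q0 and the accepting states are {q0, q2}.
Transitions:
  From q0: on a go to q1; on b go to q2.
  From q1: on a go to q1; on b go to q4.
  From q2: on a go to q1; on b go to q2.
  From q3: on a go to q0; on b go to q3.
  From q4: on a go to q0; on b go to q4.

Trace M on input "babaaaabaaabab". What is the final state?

q2

q0 --b--> q2
q2 --a--> q1
q1 --b--> q4
q4 --a--> q0
q0 --a--> q1
q1 --a--> q1
q1 --a--> q1
q1 --b--> q4
q4 --a--> q0
q0 --a--> q1
q1 --a--> q1
q1 --b--> q4
q4 --a--> q0
q0 --b--> q2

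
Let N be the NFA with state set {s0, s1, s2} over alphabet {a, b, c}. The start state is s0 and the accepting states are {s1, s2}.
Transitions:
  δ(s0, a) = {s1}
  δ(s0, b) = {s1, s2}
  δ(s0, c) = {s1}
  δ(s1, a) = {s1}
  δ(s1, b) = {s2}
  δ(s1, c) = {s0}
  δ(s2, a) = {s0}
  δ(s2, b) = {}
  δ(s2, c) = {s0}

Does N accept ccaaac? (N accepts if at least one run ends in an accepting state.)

Start: {s0}
read c: {s1}
read c: {s0}
read a: {s1}
read a: {s1}
read a: {s1}
read c: {s0}
Reachable ∩ accepting = {} — empty.

rejected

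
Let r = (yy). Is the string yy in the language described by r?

yes

Split as y·y: y matches y and y matches y.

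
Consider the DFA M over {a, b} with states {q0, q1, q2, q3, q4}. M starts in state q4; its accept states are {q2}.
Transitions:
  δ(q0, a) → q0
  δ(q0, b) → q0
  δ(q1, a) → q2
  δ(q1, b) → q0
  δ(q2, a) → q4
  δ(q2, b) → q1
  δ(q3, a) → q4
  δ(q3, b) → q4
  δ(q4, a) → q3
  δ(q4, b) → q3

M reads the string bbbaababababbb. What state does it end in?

q4

q4 --b--> q3
q3 --b--> q4
q4 --b--> q3
q3 --a--> q4
q4 --a--> q3
q3 --b--> q4
q4 --a--> q3
q3 --b--> q4
q4 --a--> q3
q3 --b--> q4
q4 --a--> q3
q3 --b--> q4
q4 --b--> q3
q3 --b--> q4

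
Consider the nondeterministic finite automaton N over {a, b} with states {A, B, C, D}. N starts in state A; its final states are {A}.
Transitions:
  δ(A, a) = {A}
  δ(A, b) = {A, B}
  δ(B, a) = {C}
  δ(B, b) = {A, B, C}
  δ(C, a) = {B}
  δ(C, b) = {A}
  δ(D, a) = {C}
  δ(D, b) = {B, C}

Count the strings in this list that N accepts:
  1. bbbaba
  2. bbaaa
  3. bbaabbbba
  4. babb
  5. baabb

bbbaba: accepted
bbaaa: accepted
bbaabbbba: accepted
babb: accepted
baabb: accepted

5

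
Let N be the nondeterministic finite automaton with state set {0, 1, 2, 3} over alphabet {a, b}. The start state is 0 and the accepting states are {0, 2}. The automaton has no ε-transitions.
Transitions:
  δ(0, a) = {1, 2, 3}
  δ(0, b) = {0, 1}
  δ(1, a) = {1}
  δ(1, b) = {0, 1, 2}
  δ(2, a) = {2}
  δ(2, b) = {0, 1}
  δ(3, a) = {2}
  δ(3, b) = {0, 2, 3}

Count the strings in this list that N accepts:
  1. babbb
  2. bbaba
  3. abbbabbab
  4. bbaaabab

babbb: accepted
bbaba: accepted
abbbabbab: accepted
bbaaabab: accepted

4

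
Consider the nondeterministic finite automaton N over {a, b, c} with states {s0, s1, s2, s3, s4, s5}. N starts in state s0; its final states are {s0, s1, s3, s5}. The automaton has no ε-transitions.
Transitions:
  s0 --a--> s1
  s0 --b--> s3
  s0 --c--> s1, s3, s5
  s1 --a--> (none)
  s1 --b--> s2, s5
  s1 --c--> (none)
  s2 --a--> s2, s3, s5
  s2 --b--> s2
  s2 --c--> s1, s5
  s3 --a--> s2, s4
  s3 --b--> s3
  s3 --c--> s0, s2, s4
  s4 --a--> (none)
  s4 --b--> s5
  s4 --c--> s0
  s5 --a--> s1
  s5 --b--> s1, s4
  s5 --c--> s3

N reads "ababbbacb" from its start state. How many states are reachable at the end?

5

Start: {s0}
read a: {s1}
read b: {s2, s5}
read a: {s1, s2, s3, s5}
read b: {s1, s2, s3, s4, s5}
read b: {s1, s2, s3, s4, s5}
read b: {s1, s2, s3, s4, s5}
read a: {s1, s2, s3, s4, s5}
read c: {s0, s1, s2, s3, s4, s5}
read b: {s1, s2, s3, s4, s5}
Final reachable set {s1, s2, s3, s4, s5} has 5 states.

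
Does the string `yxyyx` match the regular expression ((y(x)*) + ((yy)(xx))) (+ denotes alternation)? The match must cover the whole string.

no

Neither (y(x)*) nor ((yy)(xx)) matches yxyyx.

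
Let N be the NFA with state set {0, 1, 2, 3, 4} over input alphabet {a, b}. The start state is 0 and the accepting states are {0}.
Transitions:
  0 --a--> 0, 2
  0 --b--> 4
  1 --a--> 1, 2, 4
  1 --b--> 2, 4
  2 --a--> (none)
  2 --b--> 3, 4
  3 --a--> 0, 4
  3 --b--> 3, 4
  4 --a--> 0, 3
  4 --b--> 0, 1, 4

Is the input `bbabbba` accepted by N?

accepted

Start: {0}
read b: {4}
read b: {0, 1, 4}
read a: {0, 1, 2, 3, 4}
read b: {0, 1, 2, 3, 4}
read b: {0, 1, 2, 3, 4}
read b: {0, 1, 2, 3, 4}
read a: {0, 1, 2, 3, 4}
Reachable ∩ accepting = {0} — nonempty.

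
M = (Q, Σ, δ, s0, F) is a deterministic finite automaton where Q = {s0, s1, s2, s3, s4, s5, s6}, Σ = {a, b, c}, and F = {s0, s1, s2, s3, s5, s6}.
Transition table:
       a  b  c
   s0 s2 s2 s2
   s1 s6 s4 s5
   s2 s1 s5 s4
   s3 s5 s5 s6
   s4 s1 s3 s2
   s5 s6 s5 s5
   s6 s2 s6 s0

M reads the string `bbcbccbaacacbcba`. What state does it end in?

s6

s0 --b--> s2
s2 --b--> s5
s5 --c--> s5
s5 --b--> s5
s5 --c--> s5
s5 --c--> s5
s5 --b--> s5
s5 --a--> s6
s6 --a--> s2
s2 --c--> s4
s4 --a--> s1
s1 --c--> s5
s5 --b--> s5
s5 --c--> s5
s5 --b--> s5
s5 --a--> s6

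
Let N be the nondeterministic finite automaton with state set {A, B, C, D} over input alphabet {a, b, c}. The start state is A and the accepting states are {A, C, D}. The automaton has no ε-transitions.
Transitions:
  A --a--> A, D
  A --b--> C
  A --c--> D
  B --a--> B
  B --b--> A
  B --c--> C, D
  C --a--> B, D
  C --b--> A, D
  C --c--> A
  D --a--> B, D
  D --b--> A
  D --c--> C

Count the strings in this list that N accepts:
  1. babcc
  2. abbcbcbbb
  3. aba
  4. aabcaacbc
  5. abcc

5

babcc: accepted
abbcbcbbb: accepted
aba: accepted
aabcaacbc: accepted
abcc: accepted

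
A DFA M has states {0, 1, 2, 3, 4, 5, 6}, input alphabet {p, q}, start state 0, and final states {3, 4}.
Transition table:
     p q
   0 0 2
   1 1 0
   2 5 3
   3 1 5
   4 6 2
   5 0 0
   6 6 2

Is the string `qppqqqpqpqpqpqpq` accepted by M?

0 --q--> 2
2 --p--> 5
5 --p--> 0
0 --q--> 2
2 --q--> 3
3 --q--> 5
5 --p--> 0
0 --q--> 2
2 --p--> 5
5 --q--> 0
0 --p--> 0
0 --q--> 2
2 --p--> 5
5 --q--> 0
0 --p--> 0
0 --q--> 2
End in state 2, which is not an accepting state.

rejected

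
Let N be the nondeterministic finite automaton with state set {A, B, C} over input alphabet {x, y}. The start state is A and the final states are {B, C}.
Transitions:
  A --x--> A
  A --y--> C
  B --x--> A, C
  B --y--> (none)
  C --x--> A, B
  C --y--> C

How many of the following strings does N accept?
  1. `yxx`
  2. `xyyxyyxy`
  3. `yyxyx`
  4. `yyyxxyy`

4

`yxx`: accepted
`xyyxyyxy`: accepted
`yyxyx`: accepted
`yyyxxyy`: accepted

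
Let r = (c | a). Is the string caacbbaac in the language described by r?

Neither c nor a matches caacbbaac.

no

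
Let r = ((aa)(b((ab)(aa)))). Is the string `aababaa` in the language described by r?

yes

Split as aa·babaa: (aa) matches aa and (b((ab)(aa))) matches babaa.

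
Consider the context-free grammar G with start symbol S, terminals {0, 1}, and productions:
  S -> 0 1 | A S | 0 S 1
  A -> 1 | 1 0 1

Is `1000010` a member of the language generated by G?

no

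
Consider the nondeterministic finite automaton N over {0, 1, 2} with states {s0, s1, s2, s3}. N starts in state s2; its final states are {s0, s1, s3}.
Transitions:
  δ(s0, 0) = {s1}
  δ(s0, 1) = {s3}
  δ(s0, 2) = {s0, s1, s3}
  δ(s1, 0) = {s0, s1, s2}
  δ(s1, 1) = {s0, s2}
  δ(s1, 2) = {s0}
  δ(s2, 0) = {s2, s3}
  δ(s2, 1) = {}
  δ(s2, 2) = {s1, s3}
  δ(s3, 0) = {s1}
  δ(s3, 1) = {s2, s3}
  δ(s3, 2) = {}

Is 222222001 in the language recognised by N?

accepted

Start: {s2}
read 2: {s1, s3}
read 2: {s0}
read 2: {s0, s1, s3}
read 2: {s0, s1, s3}
read 2: {s0, s1, s3}
read 2: {s0, s1, s3}
read 0: {s0, s1, s2}
read 0: {s0, s1, s2, s3}
read 1: {s0, s2, s3}
Reachable ∩ accepting = {s0, s3} — nonempty.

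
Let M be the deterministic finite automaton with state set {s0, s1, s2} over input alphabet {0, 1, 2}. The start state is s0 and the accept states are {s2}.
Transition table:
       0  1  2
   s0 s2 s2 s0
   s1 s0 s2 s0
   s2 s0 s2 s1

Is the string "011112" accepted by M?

s0 --0--> s2
s2 --1--> s2
s2 --1--> s2
s2 --1--> s2
s2 --1--> s2
s2 --2--> s1
End in state s1, which is not an accepting state.

rejected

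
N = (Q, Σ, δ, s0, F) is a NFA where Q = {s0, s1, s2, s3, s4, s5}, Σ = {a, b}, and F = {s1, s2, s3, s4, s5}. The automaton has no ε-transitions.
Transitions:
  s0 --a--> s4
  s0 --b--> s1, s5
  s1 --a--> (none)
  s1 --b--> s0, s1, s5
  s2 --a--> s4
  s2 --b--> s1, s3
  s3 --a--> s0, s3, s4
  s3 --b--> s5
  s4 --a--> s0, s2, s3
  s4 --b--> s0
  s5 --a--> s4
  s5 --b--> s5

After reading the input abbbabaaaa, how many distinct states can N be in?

Start: {s0}
read a: {s4}
read b: {s0}
read b: {s1, s5}
read b: {s0, s1, s5}
read a: {s4}
read b: {s0}
read a: {s4}
read a: {s0, s2, s3}
read a: {s0, s3, s4}
read a: {s0, s2, s3, s4}
Final reachable set {s0, s2, s3, s4} has 4 states.

4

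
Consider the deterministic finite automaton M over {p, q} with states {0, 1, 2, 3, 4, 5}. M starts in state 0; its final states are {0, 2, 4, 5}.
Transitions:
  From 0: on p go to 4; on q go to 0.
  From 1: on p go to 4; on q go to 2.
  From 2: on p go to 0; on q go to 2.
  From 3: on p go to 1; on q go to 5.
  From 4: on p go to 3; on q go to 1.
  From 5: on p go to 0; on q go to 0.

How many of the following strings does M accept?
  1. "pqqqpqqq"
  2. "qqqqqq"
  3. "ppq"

"pqqqpqqq": accepted
"qqqqqq": accepted
"ppq": accepted

3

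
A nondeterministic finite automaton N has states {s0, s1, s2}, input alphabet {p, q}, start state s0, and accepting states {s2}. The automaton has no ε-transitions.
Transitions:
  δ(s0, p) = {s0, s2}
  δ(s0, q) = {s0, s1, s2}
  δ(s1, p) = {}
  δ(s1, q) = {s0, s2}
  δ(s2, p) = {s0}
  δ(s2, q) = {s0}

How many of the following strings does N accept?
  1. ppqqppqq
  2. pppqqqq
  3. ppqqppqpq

ppqqppqq: accepted
pppqqqq: accepted
ppqqppqpq: accepted

3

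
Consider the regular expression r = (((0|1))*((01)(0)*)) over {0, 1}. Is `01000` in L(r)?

yes

Split as ε·01000: ((0|1))* matches ε and ((01)(0)*) matches 01000.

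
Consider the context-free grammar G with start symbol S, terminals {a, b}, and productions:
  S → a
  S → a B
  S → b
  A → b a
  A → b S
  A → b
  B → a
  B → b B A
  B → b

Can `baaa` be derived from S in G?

no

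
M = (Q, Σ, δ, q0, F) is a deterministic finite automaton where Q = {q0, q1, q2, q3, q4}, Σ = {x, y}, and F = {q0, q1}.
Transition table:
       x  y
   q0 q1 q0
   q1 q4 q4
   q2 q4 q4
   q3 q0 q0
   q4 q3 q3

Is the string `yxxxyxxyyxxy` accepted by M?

q0 --y--> q0
q0 --x--> q1
q1 --x--> q4
q4 --x--> q3
q3 --y--> q0
q0 --x--> q1
q1 --x--> q4
q4 --y--> q3
q3 --y--> q0
q0 --x--> q1
q1 --x--> q4
q4 --y--> q3
End in state q3, which is not an accepting state.

rejected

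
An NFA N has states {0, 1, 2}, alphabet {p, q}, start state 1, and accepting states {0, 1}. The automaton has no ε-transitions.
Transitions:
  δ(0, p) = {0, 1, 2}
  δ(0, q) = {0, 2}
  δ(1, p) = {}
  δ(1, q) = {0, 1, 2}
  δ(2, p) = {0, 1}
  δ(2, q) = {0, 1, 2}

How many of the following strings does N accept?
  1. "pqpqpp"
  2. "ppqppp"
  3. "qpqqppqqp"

"pqpqpp": rejected
"ppqppp": rejected
"qpqqppqqp": accepted

1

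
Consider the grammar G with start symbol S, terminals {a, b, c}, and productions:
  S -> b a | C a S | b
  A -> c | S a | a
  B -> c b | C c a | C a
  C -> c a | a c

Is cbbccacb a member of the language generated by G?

no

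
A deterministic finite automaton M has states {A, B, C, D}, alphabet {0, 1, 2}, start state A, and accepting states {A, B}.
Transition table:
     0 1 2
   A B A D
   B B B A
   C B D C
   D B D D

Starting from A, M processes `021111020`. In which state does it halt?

B

A --0--> B
B --2--> A
A --1--> A
A --1--> A
A --1--> A
A --1--> A
A --0--> B
B --2--> A
A --0--> B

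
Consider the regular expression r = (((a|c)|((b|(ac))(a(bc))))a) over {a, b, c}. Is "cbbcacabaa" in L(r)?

no

No split of cbbcacabaa into u·v has ((a|c)|((b|(ac))(a(bc)))) matching u and a matching v.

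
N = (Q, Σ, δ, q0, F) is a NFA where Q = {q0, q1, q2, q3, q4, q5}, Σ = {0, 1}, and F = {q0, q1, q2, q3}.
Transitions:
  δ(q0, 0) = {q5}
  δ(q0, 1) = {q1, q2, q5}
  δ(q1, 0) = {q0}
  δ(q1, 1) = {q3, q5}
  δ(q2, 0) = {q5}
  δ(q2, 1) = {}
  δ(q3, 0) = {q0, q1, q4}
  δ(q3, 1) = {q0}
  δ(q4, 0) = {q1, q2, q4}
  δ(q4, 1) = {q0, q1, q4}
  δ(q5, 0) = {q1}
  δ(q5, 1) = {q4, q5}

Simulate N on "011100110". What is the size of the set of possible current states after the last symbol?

Start: {q0}
read 0: {q5}
read 1: {q4, q5}
read 1: {q0, q1, q4, q5}
read 1: {q0, q1, q2, q3, q4, q5}
read 0: {q0, q1, q2, q4, q5}
read 0: {q0, q1, q2, q4, q5}
read 1: {q0, q1, q2, q3, q4, q5}
read 1: {q0, q1, q2, q3, q4, q5}
read 0: {q0, q1, q2, q4, q5}
Final reachable set {q0, q1, q2, q4, q5} has 5 states.

5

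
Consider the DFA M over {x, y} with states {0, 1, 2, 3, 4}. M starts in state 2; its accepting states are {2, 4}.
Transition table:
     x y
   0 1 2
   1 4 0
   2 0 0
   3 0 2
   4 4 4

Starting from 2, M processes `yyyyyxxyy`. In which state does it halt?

4

2 --y--> 0
0 --y--> 2
2 --y--> 0
0 --y--> 2
2 --y--> 0
0 --x--> 1
1 --x--> 4
4 --y--> 4
4 --y--> 4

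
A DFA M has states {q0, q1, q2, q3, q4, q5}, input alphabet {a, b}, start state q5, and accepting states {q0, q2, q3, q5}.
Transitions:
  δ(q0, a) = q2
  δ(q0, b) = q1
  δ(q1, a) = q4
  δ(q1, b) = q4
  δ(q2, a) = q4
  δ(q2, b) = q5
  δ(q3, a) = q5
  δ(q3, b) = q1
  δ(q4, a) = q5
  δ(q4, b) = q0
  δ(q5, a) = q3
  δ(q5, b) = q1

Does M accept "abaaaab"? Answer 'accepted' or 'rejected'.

rejected

q5 --a--> q3
q3 --b--> q1
q1 --a--> q4
q4 --a--> q5
q5 --a--> q3
q3 --a--> q5
q5 --b--> q1
End in state q1, which is not an accepting state.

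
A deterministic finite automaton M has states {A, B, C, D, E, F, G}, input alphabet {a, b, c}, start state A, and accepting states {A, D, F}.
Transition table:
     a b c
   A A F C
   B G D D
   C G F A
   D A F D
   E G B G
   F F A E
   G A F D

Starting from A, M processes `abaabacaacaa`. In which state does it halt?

A --a--> A
A --b--> F
F --a--> F
F --a--> F
F --b--> A
A --a--> A
A --c--> C
C --a--> G
G --a--> A
A --c--> C
C --a--> G
G --a--> A

A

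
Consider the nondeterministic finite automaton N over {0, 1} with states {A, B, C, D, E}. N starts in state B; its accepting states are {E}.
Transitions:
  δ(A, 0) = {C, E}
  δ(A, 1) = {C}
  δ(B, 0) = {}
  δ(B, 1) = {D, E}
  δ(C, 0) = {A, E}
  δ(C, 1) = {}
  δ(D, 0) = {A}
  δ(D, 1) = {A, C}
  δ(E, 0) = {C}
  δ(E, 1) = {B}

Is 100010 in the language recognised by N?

Start: {B}
read 1: {D, E}
read 0: {A, C}
read 0: {A, C, E}
read 0: {A, C, E}
read 1: {B, C}
read 0: {A, E}
Reachable ∩ accepting = {E} — nonempty.

accepted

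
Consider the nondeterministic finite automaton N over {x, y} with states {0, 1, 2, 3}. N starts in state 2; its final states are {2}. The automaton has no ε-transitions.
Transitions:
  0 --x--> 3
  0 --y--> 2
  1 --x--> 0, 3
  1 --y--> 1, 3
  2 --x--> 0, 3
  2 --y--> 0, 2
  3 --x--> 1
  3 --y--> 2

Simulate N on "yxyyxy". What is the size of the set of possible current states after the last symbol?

Start: {2}
read y: {0, 2}
read x: {0, 3}
read y: {2}
read y: {0, 2}
read x: {0, 3}
read y: {2}
Final reachable set {2} has 1 state.

1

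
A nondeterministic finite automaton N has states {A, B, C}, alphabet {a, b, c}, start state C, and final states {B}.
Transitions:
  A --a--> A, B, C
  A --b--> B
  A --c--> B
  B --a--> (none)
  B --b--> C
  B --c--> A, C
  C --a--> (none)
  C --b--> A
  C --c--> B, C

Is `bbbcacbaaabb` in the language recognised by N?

Start: {C}
read b: {A}
read b: {B}
read b: {C}
read c: {B, C}
read a: {}
The reachable set is empty and stays empty for the remaining 7 symbols.
Reachable ∩ accepting = {} — empty.

rejected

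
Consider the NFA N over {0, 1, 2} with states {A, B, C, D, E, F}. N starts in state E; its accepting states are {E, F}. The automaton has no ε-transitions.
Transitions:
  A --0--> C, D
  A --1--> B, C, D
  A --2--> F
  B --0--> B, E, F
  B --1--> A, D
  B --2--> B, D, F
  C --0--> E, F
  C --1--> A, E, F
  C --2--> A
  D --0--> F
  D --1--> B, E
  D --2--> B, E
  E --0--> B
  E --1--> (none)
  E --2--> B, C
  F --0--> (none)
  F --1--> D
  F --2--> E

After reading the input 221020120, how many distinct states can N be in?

3

Start: {E}
read 2: {B, C}
read 2: {A, B, D, F}
read 1: {A, B, C, D, E}
read 0: {B, C, D, E, F}
read 2: {A, B, C, D, E, F}
read 0: {B, C, D, E, F}
read 1: {A, B, D, E, F}
read 2: {B, C, D, E, F}
read 0: {B, E, F}
Final reachable set {B, E, F} has 3 states.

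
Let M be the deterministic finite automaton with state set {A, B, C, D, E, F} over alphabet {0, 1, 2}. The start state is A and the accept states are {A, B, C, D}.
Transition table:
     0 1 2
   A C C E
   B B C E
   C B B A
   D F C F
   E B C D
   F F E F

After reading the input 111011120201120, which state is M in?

A --1--> C
C --1--> B
B --1--> C
C --0--> B
B --1--> C
C --1--> B
B --1--> C
C --2--> A
A --0--> C
C --2--> A
A --0--> C
C --1--> B
B --1--> C
C --2--> A
A --0--> C

C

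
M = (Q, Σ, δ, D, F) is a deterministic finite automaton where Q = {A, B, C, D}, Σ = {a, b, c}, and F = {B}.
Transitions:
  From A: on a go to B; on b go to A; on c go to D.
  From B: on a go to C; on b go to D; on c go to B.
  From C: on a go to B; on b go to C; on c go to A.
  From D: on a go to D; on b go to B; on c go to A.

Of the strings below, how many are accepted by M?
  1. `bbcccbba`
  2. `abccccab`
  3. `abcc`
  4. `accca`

`bbcccbba`: accepted
`abccccab`: rejected
`abcc`: accepted
`accca`: accepted

3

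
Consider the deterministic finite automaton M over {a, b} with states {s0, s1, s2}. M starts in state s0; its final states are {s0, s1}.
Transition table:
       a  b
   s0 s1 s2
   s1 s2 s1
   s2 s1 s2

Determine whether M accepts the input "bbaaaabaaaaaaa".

s0 --b--> s2
s2 --b--> s2
s2 --a--> s1
s1 --a--> s2
s2 --a--> s1
s1 --a--> s2
s2 --b--> s2
s2 --a--> s1
s1 --a--> s2
s2 --a--> s1
s1 --a--> s2
s2 --a--> s1
s1 --a--> s2
s2 --a--> s1
End in state s1, which is an accepting state.

accepted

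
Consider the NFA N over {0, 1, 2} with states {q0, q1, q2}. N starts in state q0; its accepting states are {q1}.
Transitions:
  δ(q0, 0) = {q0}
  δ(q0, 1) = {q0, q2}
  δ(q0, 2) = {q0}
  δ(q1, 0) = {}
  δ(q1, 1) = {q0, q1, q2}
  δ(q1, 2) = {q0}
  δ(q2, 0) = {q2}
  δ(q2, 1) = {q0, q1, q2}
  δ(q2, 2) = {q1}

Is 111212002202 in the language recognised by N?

Start: {q0}
read 1: {q0, q2}
read 1: {q0, q1, q2}
read 1: {q0, q1, q2}
read 2: {q0, q1}
read 1: {q0, q1, q2}
read 2: {q0, q1}
read 0: {q0}
read 0: {q0}
read 2: {q0}
read 2: {q0}
read 0: {q0}
read 2: {q0}
Reachable ∩ accepting = {} — empty.

rejected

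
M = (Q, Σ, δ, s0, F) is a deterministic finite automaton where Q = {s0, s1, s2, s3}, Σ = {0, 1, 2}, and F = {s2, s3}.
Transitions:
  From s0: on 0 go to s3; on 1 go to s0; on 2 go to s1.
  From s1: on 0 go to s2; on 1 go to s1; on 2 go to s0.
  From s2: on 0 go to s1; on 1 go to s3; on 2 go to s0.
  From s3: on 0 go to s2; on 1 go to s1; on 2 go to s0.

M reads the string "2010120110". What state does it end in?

s0 --2--> s1
s1 --0--> s2
s2 --1--> s3
s3 --0--> s2
s2 --1--> s3
s3 --2--> s0
s0 --0--> s3
s3 --1--> s1
s1 --1--> s1
s1 --0--> s2

s2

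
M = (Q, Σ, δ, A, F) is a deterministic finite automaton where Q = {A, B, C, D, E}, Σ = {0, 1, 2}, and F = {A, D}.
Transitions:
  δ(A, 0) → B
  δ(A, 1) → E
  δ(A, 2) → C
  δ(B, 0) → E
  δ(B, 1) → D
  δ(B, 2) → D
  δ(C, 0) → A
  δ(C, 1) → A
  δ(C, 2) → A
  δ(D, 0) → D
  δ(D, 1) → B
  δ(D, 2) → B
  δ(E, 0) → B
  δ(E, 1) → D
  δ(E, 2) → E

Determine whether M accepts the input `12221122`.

rejected

A --1--> E
E --2--> E
E --2--> E
E --2--> E
E --1--> D
D --1--> B
B --2--> D
D --2--> B
End in state B, which is not an accepting state.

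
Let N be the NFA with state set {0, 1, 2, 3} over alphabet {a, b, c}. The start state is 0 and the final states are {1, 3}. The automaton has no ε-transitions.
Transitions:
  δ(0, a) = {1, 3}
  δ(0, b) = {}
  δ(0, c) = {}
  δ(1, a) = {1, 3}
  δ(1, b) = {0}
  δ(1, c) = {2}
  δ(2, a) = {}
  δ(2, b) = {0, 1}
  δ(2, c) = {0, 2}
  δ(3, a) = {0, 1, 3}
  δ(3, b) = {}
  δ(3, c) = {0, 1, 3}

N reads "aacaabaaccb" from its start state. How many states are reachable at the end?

2

Start: {0}
read a: {1, 3}
read a: {0, 1, 3}
read c: {0, 1, 2, 3}
read a: {0, 1, 3}
read a: {0, 1, 3}
read b: {0}
read a: {1, 3}
read a: {0, 1, 3}
read c: {0, 1, 2, 3}
read c: {0, 1, 2, 3}
read b: {0, 1}
Final reachable set {0, 1} has 2 states.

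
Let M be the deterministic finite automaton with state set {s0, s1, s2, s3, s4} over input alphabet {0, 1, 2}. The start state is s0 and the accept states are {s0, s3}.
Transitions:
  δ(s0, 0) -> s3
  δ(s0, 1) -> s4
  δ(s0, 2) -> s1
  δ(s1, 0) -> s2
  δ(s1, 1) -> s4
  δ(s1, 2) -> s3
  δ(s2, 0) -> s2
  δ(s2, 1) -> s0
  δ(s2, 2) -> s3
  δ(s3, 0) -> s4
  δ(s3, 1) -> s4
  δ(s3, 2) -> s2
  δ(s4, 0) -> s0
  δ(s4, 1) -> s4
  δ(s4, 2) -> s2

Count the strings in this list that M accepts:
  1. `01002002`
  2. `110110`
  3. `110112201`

2

`01002002`: accepted
`110110`: accepted
`110112201`: rejected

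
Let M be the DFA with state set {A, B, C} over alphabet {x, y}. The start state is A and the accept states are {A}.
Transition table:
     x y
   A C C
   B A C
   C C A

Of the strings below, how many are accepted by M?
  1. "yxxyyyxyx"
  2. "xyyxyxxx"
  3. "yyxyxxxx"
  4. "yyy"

"yxxyyyxyx": rejected
"xyyxyxxx": rejected
"yyxyxxxx": rejected
"yyy": rejected

0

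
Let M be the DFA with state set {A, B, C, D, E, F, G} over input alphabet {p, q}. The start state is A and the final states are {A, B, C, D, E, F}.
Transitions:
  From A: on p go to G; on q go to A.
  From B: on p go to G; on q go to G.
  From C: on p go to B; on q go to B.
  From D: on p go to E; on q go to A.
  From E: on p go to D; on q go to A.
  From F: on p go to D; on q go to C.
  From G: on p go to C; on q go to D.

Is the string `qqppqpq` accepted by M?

accepted

A --q--> A
A --q--> A
A --p--> G
G --p--> C
C --q--> B
B --p--> G
G --q--> D
End in state D, which is an accepting state.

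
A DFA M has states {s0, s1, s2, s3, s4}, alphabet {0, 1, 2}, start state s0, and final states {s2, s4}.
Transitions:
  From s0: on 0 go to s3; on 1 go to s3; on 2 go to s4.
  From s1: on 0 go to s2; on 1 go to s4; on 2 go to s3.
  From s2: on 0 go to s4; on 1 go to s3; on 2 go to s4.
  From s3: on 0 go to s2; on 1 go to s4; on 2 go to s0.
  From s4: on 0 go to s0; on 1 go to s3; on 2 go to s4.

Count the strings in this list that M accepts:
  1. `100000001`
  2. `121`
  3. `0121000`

0

`100000001`: rejected
`121`: rejected
`0121000`: rejected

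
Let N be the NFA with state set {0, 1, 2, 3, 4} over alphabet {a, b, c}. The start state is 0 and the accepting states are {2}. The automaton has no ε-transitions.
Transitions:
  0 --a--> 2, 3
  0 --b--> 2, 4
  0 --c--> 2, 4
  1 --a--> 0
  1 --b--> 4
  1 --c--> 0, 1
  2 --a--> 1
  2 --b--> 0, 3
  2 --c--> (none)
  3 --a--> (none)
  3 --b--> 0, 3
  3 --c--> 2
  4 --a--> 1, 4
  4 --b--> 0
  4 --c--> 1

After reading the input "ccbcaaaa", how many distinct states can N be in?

Start: {0}
read c: {2, 4}
read c: {1}
read b: {4}
read c: {1}
read a: {0}
read a: {2, 3}
read a: {1}
read a: {0}
Final reachable set {0} has 1 state.

1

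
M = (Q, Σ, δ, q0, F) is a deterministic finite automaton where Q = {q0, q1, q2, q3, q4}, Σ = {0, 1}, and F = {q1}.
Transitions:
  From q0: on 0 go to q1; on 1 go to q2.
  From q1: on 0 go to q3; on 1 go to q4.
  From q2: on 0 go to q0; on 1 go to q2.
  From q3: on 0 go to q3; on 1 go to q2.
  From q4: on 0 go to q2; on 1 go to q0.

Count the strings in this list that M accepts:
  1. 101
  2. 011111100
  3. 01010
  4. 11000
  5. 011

1

101: rejected
011111100: accepted
01010: rejected
11000: rejected
011: rejected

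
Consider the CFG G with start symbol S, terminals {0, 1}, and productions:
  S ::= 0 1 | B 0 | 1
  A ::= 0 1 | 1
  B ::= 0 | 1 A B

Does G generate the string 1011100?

S ⇒ B0 ⇒ 1AB0 ⇒ 101B0 ⇒ 1011AB0 ⇒ 10111B0 ⇒ 1011100

yes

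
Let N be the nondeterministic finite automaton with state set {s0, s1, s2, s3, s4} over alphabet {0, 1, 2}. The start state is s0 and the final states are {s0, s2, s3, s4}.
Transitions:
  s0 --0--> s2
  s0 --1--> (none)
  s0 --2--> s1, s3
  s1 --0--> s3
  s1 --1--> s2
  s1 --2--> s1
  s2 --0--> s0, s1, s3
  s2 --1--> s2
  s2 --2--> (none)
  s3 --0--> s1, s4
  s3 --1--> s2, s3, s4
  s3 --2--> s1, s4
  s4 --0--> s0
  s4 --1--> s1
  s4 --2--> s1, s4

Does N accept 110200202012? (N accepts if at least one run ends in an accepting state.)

rejected

Start: {s0}
read 1: {}
The reachable set is empty and stays empty for the remaining 11 symbols.
Reachable ∩ accepting = {} — empty.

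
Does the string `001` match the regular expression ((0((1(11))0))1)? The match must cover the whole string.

No split of 001 into u·v has (0((1(11))0)) matching u and 1 matching v.

no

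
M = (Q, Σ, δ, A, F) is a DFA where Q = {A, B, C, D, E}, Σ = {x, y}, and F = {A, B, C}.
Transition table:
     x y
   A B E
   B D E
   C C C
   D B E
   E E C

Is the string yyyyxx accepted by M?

A --y--> E
E --y--> C
C --y--> C
C --y--> C
C --x--> C
C --x--> C
End in state C, which is an accepting state.

accepted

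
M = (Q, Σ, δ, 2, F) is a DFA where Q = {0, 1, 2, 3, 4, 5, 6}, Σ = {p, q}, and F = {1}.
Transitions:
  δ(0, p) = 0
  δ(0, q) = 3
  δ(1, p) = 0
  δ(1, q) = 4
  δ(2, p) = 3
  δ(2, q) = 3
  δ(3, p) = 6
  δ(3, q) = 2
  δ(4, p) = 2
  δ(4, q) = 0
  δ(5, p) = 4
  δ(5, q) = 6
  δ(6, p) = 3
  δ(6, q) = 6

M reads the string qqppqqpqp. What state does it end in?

2 --q--> 3
3 --q--> 2
2 --p--> 3
3 --p--> 6
6 --q--> 6
6 --q--> 6
6 --p--> 3
3 --q--> 2
2 --p--> 3

3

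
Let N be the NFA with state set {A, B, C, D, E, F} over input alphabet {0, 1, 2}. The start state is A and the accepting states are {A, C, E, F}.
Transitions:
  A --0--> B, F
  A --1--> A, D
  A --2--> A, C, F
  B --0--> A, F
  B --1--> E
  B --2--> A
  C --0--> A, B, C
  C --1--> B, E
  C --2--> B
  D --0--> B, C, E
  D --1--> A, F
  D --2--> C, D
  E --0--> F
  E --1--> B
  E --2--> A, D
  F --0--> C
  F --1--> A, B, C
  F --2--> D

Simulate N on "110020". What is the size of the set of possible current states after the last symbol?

5

Start: {A}
read 1: {A, D}
read 1: {A, D, F}
read 0: {B, C, E, F}
read 0: {A, B, C, F}
read 2: {A, B, C, D, F}
read 0: {A, B, C, E, F}
Final reachable set {A, B, C, E, F} has 5 states.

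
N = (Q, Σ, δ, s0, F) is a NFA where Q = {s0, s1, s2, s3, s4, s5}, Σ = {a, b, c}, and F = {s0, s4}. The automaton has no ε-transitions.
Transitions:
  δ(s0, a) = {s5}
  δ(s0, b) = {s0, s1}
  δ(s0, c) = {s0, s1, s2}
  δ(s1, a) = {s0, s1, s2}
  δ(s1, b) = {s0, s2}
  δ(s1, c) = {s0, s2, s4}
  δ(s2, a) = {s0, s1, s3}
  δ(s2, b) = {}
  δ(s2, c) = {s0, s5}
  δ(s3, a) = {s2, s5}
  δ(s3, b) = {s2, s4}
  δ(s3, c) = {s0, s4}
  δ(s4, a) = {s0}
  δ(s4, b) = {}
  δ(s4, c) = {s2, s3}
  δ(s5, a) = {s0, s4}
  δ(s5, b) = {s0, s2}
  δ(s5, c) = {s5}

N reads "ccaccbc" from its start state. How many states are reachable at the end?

Start: {s0}
read c: {s0, s1, s2}
read c: {s0, s1, s2, s4, s5}
read a: {s0, s1, s2, s3, s4, s5}
read c: {s0, s1, s2, s3, s4, s5}
read c: {s0, s1, s2, s3, s4, s5}
read b: {s0, s1, s2, s4}
read c: {s0, s1, s2, s3, s4, s5}
Final reachable set {s0, s1, s2, s3, s4, s5} has 6 states.

6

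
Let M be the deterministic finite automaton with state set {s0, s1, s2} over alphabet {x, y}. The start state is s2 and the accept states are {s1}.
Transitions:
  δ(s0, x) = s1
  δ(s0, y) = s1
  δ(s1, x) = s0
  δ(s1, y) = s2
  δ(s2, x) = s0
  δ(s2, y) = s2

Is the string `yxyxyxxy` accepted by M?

s2 --y--> s2
s2 --x--> s0
s0 --y--> s1
s1 --x--> s0
s0 --y--> s1
s1 --x--> s0
s0 --x--> s1
s1 --y--> s2
End in state s2, which is not an accepting state.

rejected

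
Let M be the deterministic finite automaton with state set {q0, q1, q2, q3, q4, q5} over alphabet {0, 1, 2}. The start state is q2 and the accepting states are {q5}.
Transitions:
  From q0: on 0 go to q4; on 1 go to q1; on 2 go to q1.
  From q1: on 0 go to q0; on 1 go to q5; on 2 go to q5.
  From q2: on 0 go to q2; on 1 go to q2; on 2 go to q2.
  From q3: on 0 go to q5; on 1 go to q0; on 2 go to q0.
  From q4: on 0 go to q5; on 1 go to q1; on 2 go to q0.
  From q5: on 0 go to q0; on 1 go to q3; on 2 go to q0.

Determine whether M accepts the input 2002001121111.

rejected

q2 --2--> q2
q2 --0--> q2
q2 --0--> q2
q2 --2--> q2
q2 --0--> q2
q2 --0--> q2
q2 --1--> q2
q2 --1--> q2
q2 --2--> q2
q2 --1--> q2
q2 --1--> q2
q2 --1--> q2
q2 --1--> q2
End in state q2, which is not an accepting state.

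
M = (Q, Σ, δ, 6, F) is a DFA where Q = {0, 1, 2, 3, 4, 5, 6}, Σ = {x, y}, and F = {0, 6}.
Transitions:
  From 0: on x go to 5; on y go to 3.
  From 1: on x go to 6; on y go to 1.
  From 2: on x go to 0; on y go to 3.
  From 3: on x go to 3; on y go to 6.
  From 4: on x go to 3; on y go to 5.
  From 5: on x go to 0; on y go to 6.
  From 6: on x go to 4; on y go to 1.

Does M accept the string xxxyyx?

accepted

6 --x--> 4
4 --x--> 3
3 --x--> 3
3 --y--> 6
6 --y--> 1
1 --x--> 6
End in state 6, which is an accepting state.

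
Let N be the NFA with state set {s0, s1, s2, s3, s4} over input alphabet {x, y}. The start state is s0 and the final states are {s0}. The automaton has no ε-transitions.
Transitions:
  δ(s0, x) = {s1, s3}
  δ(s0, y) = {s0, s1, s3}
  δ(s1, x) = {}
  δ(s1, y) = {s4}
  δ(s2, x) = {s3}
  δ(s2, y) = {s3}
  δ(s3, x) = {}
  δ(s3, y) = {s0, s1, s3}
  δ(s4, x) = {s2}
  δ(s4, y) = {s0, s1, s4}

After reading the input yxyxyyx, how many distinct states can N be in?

Start: {s0}
read y: {s0, s1, s3}
read x: {s1, s3}
read y: {s0, s1, s3, s4}
read x: {s1, s2, s3}
read y: {s0, s1, s3, s4}
read y: {s0, s1, s3, s4}
read x: {s1, s2, s3}
Final reachable set {s1, s2, s3} has 3 states.

3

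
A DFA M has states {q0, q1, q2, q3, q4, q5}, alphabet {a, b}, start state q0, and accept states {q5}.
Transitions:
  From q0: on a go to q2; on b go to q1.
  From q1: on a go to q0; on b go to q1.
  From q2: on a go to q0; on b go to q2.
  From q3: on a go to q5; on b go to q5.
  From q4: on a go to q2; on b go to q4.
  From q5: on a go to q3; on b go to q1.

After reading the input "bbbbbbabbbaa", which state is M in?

q2

q0 --b--> q1
q1 --b--> q1
q1 --b--> q1
q1 --b--> q1
q1 --b--> q1
q1 --b--> q1
q1 --a--> q0
q0 --b--> q1
q1 --b--> q1
q1 --b--> q1
q1 --a--> q0
q0 --a--> q2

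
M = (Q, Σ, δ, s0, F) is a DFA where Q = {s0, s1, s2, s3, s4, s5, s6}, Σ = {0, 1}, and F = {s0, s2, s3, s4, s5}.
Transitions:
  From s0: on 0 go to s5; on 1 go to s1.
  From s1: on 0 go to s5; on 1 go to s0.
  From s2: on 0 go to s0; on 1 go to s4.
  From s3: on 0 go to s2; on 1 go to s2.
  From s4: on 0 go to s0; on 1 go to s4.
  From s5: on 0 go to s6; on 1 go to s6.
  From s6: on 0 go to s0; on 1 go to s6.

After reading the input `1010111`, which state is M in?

s0 --1--> s1
s1 --0--> s5
s5 --1--> s6
s6 --0--> s0
s0 --1--> s1
s1 --1--> s0
s0 --1--> s1

s1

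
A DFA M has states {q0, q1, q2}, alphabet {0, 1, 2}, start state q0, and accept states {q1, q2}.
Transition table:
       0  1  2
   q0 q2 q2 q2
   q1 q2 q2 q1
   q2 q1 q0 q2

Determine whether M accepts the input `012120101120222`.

accepted

q0 --0--> q2
q2 --1--> q0
q0 --2--> q2
q2 --1--> q0
q0 --2--> q2
q2 --0--> q1
q1 --1--> q2
q2 --0--> q1
q1 --1--> q2
q2 --1--> q0
q0 --2--> q2
q2 --0--> q1
q1 --2--> q1
q1 --2--> q1
q1 --2--> q1
End in state q1, which is an accepting state.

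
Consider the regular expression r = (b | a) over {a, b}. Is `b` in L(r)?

yes

The left alternative b matches b.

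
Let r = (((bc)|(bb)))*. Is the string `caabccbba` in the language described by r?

caabccbba cannot be split into zero or more pieces each matching ((bc)|(bb)).

no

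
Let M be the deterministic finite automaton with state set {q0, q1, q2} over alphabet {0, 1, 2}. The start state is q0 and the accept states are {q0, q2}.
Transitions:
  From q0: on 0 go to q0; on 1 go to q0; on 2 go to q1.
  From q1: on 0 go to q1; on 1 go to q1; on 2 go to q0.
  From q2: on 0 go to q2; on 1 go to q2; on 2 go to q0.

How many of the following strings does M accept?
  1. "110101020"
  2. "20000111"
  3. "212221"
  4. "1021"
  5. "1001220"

"110101020": rejected
"20000111": rejected
"212221": accepted
"1021": rejected
"1001220": accepted

2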